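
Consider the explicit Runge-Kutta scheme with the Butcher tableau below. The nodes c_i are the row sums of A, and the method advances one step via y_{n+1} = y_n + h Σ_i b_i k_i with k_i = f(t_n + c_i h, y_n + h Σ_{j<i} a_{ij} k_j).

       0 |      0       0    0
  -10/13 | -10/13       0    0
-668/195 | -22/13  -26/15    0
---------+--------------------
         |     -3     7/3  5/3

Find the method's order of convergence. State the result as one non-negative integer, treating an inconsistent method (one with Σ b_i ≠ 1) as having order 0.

b = (-3, 7/3, 5/3)
c = (0, -10/13, -668/195)
Ac = (0, 0, 4/3)
Σ b_i: (-3)·1 + 7/3·1 + 5/3·1 = 1 ✓
b·c: 7/3·(-10/13) + 5/3·(-668/195) = -878/117 ≠ 1/2 ⇒ order 1.

1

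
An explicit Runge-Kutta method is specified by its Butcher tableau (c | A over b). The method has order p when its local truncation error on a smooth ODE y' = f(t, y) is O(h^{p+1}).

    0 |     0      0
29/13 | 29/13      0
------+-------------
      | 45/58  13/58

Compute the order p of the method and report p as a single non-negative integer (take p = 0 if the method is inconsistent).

2

b = (45/58, 13/58)
c = (0, 29/13)
Σ b_i: 45/58·1 + 13/58·1 = 1 ✓
b·c: 13/58·29/13 = 1/2 ✓; 2 stages ⇒ order 2.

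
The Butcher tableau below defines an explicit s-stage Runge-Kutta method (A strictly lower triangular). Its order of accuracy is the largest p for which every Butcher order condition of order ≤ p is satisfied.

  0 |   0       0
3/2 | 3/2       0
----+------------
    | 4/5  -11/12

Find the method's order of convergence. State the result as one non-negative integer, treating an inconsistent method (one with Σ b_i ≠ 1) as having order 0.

0

b = (4/5, -11/12)
c = (0, 3/2)
Σ b_i: 4/5·1 + (-11/12)·1 = -7/60 ≠ 1 ⇒ order 0.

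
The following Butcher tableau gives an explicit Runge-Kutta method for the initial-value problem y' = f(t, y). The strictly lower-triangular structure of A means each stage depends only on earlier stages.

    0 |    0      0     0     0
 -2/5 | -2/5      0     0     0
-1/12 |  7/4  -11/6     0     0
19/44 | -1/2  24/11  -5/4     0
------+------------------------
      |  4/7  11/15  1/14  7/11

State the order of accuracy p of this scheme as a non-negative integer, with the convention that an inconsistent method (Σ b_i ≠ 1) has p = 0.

b = (4/7, 11/15, 1/14, 7/11)
c = (0, -2/5, -1/12, 19/44)
Ac = (0, 0, 11/15, -2029/2640)
Σ b_i: 4/7·1 + 11/15·1 + 1/14·1 + 7/11·1 = 4649/2310 ≠ 1 ⇒ order 0.

0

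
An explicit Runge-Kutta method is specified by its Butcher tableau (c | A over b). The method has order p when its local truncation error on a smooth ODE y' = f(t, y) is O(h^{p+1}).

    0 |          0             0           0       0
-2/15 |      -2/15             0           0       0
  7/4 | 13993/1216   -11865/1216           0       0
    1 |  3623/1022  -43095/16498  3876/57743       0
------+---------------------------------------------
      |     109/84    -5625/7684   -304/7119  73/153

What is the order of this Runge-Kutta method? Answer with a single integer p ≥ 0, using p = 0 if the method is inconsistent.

4

b = (109/84, -5625/7684, -304/7119, 73/153)
c = (0, -2/15, 7/4, 1)
Ac = (0, 0, 791/608, 34/73)
Σ b_i: 109/84·1 + (-5625/7684)·1 + (-304/7119)·1 + 73/153·1 = 1 ✓
b·c: (-5625/7684)·(-2/15) + (-304/7119)·7/4 + 73/153·1 = 1/2 ✓
b·c²: (-5625/7684)·4/225 + (-304/7119)·49/16 + 73/153·1 = 1/3 ✓
b·Ac: (-304/7119)·791/608 + 73/153·34/73 = 1/6 ✓
b·c³: (-5625/7684)·(-8/3375) + (-304/7119)·343/64 + 73/153·1 = 1/4 ✓
b·(c∘Ac): (-304/7119)·5537/2432 + 73/153·34/73 = 1/8 ✓
b·Ac²: (-304/7119)·(-791/4560) + 73/153·697/4380 = 1/12 ✓
b·A²c: 73/153·51/584 = 1/24 ✓; 4 stages ⇒ order 4.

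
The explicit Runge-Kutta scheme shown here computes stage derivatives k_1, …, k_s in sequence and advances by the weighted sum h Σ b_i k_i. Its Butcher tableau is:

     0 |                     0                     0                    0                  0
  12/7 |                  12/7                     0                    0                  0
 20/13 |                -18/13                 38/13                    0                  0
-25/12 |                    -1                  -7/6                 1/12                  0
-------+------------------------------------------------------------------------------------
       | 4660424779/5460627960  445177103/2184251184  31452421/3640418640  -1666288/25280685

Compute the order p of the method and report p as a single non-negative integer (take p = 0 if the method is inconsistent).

b = (4660424779/5460627960, 445177103/2184251184, 31452421/3640418640, -1666288/25280685)
c = (0, 12/7, 20/13, -25/12)
Ac = (0, 0, 456/91, -73/39)
Σ b_i: 4660424779/5460627960·1 + 445177103/2184251184·1 + 31452421/3640418640·1 + (-1666288/25280685)·1 = 1 ✓
b·c: 445177103/2184251184·12/7 + 31452421/3640418640·20/13 + (-1666288/25280685)·(-25/12) = 1/2 ✓
b·c²: 445177103/2184251184·144/49 + 31452421/3640418640·400/169 + (-1666288/25280685)·625/144 = 1/3 ✓
b·Ac: 31452421/3640418640·456/91 + (-1666288/25280685)·(-73/39) = 1/6 ✓
b·c³: 445177103/2184251184·1728/343 + 31452421/3640418640·8000/2197 + (-1666288/25280685)·(-15625/1728) = 82201728377/49691714436 ≠ 1/4 ⇒ order 3.
b·(c∘Ac): 31452421/3640418640·9120/1183 + (-1666288/25280685)·1825/468 = -8665142/45505233 ≠ 1/8
b·Ac²: 31452421/3640418640·5472/637 + (-1666288/25280685)·(-11468/3549) = 56632786/197189343 ≠ 1/12
b·A²c: (-1666288/25280685)·38/91 = -4870688/176964795 ≠ 1/24

3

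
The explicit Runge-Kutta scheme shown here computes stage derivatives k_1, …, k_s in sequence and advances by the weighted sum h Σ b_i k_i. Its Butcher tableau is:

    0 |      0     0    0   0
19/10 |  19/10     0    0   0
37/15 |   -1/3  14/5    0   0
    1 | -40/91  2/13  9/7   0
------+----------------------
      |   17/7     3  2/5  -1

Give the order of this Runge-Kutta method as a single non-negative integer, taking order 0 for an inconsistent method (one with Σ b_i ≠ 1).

b = (17/7, 3, 2/5, -1)
c = (0, 19/10, 37/15, 1)
Ac = (0, 0, 133/25, 1576/455)
Σ b_i: 17/7·1 + 3·1 + 2/5·1 + (-1)·1 = 169/35 ≠ 1 ⇒ order 0.

0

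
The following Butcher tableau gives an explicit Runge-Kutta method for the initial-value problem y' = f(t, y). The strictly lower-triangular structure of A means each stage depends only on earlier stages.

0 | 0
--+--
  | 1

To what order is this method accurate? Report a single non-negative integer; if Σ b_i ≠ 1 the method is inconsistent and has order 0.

1

b = (1)
c = (0)
Σ b_i: 1·1 = 1 ✓; 1 stage ⇒ order 1.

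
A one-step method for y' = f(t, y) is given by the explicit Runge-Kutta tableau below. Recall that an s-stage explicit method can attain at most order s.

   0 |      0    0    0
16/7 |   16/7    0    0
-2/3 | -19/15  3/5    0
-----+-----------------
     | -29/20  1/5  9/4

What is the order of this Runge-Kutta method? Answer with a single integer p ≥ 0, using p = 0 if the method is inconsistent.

b = (-29/20, 1/5, 9/4)
c = (0, 16/7, -2/3)
Ac = (0, 0, 48/35)
Σ b_i: (-29/20)·1 + 1/5·1 + 9/4·1 = 1 ✓
b·c: 1/5·16/7 + 9/4·(-2/3) = -73/70 ≠ 1/2 ⇒ order 1.

1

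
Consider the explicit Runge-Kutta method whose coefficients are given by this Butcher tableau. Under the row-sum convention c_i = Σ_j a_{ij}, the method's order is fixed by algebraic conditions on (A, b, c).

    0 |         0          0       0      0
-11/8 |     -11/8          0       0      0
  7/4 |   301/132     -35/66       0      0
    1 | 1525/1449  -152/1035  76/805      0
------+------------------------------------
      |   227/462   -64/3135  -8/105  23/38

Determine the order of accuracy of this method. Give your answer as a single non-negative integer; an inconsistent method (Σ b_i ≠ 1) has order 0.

b = (227/462, -64/3135, -8/105, 23/38)
c = (0, -11/8, 7/4, 1)
Ac = (0, 0, 35/48, 76/207)
Σ b_i: 227/462·1 + (-64/3135)·1 + (-8/105)·1 + 23/38·1 = 1 ✓
b·c: (-64/3135)·(-11/8) + (-8/105)·7/4 + 23/38·1 = 1/2 ✓
b·c²: (-64/3135)·121/64 + (-8/105)·49/16 + 23/38·1 = 1/3 ✓
b·Ac: (-8/105)·35/48 + 23/38·76/207 = 1/6 ✓
b·c³: (-64/3135)·(-1331/512) + (-8/105)·343/64 + 23/38·1 = 1/4 ✓
b·(c∘Ac): (-8/105)·245/192 + 23/38·76/207 = 1/8 ✓
b·Ac²: (-8/105)·(-385/384) + 23/38·19/1656 = 1/12 ✓
b·A²c: 23/38·19/276 = 1/24 ✓; 4 stages ⇒ order 4.

4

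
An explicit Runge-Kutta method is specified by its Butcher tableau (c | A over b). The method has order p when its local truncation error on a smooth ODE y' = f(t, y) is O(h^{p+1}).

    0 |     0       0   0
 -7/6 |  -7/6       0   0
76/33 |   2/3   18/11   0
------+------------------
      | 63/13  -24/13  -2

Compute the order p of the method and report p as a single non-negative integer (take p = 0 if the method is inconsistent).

b = (63/13, -24/13, -2)
c = (0, -7/6, 76/33)
Ac = (0, 0, -21/11)
Σ b_i: 63/13·1 + (-24/13)·1 + (-2)·1 = 1 ✓
b·c: (-24/13)·(-7/6) + (-2)·76/33 = -1052/429 ≠ 1/2 ⇒ order 1.

1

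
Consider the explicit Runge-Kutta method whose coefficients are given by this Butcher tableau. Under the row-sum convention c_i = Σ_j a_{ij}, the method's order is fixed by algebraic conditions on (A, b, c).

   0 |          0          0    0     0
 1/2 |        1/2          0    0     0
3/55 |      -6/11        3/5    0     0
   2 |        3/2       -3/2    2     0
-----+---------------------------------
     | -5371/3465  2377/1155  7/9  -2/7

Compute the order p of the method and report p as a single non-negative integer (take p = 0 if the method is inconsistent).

2

b = (-5371/3465, 2377/1155, 7/9, -2/7)
c = (0, 1/2, 3/55, 2)
Ac = (0, 0, 3/10, -141/220)
Σ b_i: (-5371/3465)·1 + 2377/1155·1 + 7/9·1 + (-2/7)·1 = 1 ✓
b·c: 2377/1155·1/2 + 7/9·3/55 + (-2/7)·2 = 1/2 ✓
b·c²: 2377/1155·1/4 + 7/9·9/3025 + (-2/7)·4 = -159077/254100 ≠ 1/3 ⇒ order 2.
b·Ac: 7/9·3/10 + (-2/7)·(-141/220) = 481/1155 ≠ 1/6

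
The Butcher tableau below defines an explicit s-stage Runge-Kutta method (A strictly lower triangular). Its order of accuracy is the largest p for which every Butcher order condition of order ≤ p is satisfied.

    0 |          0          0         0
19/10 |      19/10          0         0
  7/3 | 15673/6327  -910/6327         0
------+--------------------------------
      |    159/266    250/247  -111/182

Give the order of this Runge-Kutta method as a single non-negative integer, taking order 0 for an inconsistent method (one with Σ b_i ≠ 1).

3

b = (159/266, 250/247, -111/182)
c = (0, 19/10, 7/3)
Ac = (0, 0, -91/333)
Σ b_i: 159/266·1 + 250/247·1 + (-111/182)·1 = 1 ✓
b·c: 250/247·19/10 + (-111/182)·7/3 = 1/2 ✓
b·c²: 250/247·361/100 + (-111/182)·49/9 = 1/3 ✓
b·Ac: (-111/182)·(-91/333) = 1/6 ✓; 3 stages ⇒ order 3.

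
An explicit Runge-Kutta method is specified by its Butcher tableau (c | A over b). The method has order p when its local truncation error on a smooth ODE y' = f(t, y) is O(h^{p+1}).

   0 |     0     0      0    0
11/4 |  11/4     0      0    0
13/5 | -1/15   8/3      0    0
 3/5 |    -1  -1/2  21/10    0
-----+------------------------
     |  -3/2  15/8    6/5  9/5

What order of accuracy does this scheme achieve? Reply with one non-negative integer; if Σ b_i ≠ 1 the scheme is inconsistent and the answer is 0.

b = (-3/2, 15/8, 6/5, 9/5)
c = (0, 11/4, 13/5, 3/5)
Ac = (0, 0, 22/3, 817/200)
Σ b_i: (-3/2)·1 + 15/8·1 + 6/5·1 + 9/5·1 = 27/8 ≠ 1 ⇒ order 0.

0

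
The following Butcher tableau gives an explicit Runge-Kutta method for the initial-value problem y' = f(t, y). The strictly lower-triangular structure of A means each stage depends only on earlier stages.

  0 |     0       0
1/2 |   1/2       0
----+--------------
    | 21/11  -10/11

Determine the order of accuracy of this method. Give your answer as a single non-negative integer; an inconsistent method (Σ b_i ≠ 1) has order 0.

b = (21/11, -10/11)
c = (0, 1/2)
Σ b_i: 21/11·1 + (-10/11)·1 = 1 ✓
b·c: (-10/11)·1/2 = -5/11 ≠ 1/2 ⇒ order 1.

1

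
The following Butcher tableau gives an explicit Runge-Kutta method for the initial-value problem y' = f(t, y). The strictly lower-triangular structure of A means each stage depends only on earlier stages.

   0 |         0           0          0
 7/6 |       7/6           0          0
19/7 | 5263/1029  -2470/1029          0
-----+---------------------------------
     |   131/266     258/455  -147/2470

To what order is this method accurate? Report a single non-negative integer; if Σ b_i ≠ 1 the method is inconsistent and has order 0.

3

b = (131/266, 258/455, -147/2470)
c = (0, 7/6, 19/7)
Ac = (0, 0, -1235/441)
Σ b_i: 131/266·1 + 258/455·1 + (-147/2470)·1 = 1 ✓
b·c: 258/455·7/6 + (-147/2470)·19/7 = 1/2 ✓
b·c²: 258/455·49/36 + (-147/2470)·361/49 = 1/3 ✓
b·Ac: (-147/2470)·(-1235/441) = 1/6 ✓; 3 stages ⇒ order 3.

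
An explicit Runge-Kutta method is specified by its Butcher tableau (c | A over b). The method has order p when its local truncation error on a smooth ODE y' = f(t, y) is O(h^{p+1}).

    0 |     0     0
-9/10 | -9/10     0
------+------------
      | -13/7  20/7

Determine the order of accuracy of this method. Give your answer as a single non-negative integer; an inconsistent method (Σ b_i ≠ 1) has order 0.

b = (-13/7, 20/7)
c = (0, -9/10)
Σ b_i: (-13/7)·1 + 20/7·1 = 1 ✓
b·c: 20/7·(-9/10) = -18/7 ≠ 1/2 ⇒ order 1.

1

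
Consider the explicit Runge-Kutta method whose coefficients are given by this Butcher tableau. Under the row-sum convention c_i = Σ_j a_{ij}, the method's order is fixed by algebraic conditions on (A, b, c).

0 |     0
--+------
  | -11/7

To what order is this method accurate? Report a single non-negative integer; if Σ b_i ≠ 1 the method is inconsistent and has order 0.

0

b = (-11/7)
c = (0)
Σ b_i: (-11/7)·1 = -11/7 ≠ 1 ⇒ order 0.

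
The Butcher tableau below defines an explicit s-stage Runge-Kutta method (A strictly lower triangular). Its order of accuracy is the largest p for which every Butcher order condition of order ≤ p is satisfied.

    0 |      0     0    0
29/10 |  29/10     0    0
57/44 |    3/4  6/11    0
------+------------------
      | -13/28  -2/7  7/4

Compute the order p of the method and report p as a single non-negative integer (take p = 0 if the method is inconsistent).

b = (-13/28, -2/7, 7/4)
c = (0, 29/10, 57/44)
Ac = (0, 0, 87/55)
Σ b_i: (-13/28)·1 + (-2/7)·1 + 7/4·1 = 1 ✓
b·c: (-2/7)·29/10 + 7/4·57/44 = 8861/6160 ≠ 1/2 ⇒ order 1.

1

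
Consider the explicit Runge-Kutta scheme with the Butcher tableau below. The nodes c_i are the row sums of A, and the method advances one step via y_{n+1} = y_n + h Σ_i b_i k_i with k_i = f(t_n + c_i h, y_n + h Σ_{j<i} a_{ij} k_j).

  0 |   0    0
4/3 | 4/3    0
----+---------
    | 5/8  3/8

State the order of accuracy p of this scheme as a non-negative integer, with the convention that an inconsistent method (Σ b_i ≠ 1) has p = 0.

b = (5/8, 3/8)
c = (0, 4/3)
Σ b_i: 5/8·1 + 3/8·1 = 1 ✓
b·c: 3/8·4/3 = 1/2 ✓; 2 stages ⇒ order 2.

2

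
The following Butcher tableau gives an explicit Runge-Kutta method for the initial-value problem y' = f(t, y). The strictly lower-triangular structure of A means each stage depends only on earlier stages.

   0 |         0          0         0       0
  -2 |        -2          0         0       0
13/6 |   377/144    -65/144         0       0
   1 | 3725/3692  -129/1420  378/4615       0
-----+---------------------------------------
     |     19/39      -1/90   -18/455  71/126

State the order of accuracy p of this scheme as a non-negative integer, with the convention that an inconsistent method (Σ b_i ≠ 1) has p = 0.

b = (19/39, -1/90, -18/455, 71/126)
c = (0, -2, 13/6, 1)
Ac = (0, 0, 65/72, 51/142)
Σ b_i: 19/39·1 + (-1/90)·1 + (-18/455)·1 + 71/126·1 = 1 ✓
b·c: (-1/90)·(-2) + (-18/455)·13/6 + 71/126·1 = 1/2 ✓
b·c²: (-1/90)·4 + (-18/455)·169/36 + 71/126·1 = 1/3 ✓
b·Ac: (-18/455)·65/72 + 71/126·51/142 = 1/6 ✓
b·c³: (-1/90)·(-8) + (-18/455)·2197/216 + 71/126·1 = 1/4 ✓
b·(c∘Ac): (-18/455)·845/432 + 71/126·51/142 = 1/8 ✓
b·Ac²: (-18/455)·(-65/36) + 71/126·3/142 = 1/12 ✓
b·A²c: 71/126·21/284 = 1/24 ✓; 4 stages ⇒ order 4.

4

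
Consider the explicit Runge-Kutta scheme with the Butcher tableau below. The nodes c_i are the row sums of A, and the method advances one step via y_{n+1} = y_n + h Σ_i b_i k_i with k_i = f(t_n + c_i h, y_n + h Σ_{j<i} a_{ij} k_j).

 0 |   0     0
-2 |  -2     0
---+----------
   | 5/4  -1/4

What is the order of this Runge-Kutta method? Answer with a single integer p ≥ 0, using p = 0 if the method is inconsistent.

b = (5/4, -1/4)
c = (0, -2)
Σ b_i: 5/4·1 + (-1/4)·1 = 1 ✓
b·c: (-1/4)·(-2) = 1/2 ✓; 2 stages ⇒ order 2.

2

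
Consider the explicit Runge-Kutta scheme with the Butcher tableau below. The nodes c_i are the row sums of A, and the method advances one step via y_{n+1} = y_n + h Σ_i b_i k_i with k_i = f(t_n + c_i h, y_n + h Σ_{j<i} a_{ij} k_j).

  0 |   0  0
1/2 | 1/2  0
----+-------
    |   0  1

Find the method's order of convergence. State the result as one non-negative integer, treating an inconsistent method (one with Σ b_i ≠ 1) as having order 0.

b = (0, 1)
c = (0, 1/2)
Σ b_i: 1·1 = 1 ✓
b·c: 1·1/2 = 1/2 ✓; 2 stages ⇒ order 2.

2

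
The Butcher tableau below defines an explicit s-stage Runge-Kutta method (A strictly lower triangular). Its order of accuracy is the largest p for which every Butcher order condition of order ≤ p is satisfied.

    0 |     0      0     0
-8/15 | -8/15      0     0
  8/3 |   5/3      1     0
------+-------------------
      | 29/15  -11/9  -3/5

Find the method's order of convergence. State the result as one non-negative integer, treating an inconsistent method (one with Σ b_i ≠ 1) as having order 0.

b = (29/15, -11/9, -3/5)
c = (0, -8/15, 8/3)
Ac = (0, 0, -8/15)
Σ b_i: 29/15·1 + (-11/9)·1 + (-3/5)·1 = 1/9 ≠ 1 ⇒ order 0.

0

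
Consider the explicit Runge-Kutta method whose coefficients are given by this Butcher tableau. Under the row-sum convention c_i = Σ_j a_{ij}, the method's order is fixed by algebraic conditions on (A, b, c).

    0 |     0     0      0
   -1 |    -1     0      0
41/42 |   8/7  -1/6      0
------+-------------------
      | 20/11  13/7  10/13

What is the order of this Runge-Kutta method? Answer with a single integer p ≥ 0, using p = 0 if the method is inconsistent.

b = (20/11, 13/7, 10/13)
c = (0, -1, 41/42)
Ac = (0, 0, 1/6)
Σ b_i: 20/11·1 + 13/7·1 + 10/13·1 = 4449/1001 ≠ 1 ⇒ order 0.

0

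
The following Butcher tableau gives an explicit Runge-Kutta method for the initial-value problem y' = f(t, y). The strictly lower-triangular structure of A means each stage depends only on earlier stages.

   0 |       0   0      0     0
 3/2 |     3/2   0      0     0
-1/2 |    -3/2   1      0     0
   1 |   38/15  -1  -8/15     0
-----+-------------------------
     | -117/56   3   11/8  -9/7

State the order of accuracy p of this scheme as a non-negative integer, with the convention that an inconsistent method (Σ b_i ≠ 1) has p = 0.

1

b = (-117/56, 3, 11/8, -9/7)
c = (0, 3/2, -1/2, 1)
Ac = (0, 0, 3/2, -37/30)
Σ b_i: (-117/56)·1 + 3·1 + 11/8·1 + (-9/7)·1 = 1 ✓
b·c: 3·3/2 + 11/8·(-1/2) + (-9/7)·1 = 283/112 ≠ 1/2 ⇒ order 1.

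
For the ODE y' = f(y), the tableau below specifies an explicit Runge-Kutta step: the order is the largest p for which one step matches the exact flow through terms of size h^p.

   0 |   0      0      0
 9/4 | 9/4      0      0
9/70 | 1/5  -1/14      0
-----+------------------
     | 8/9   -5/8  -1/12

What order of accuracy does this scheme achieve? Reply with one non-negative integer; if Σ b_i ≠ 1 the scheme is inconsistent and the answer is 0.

0

b = (8/9, -5/8, -1/12)
c = (0, 9/4, 9/70)
Ac = (0, 0, -9/56)
Σ b_i: 8/9·1 + (-5/8)·1 + (-1/12)·1 = 13/72 ≠ 1 ⇒ order 0.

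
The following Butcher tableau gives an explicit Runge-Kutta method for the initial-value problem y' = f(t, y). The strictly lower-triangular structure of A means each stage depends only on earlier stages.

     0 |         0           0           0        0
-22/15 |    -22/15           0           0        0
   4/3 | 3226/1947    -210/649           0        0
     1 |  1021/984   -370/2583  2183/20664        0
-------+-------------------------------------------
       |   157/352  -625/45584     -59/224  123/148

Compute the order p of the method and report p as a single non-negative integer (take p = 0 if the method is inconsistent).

b = (157/352, -625/45584, -59/224, 123/148)
c = (0, -22/15, 4/3, 1)
Ac = (0, 0, 28/59, 259/738)
Σ b_i: 157/352·1 + (-625/45584)·1 + (-59/224)·1 + 123/148·1 = 1 ✓
b·c: (-625/45584)·(-22/15) + (-59/224)·4/3 + 123/148·1 = 1/2 ✓
b·c²: (-625/45584)·484/225 + (-59/224)·16/9 + 123/148·1 = 1/3 ✓
b·Ac: (-59/224)·28/59 + 123/148·259/738 = 1/6 ✓
b·c³: (-625/45584)·(-10648/3375) + (-59/224)·64/27 + 123/148·1 = 1/4 ✓
b·(c∘Ac): (-59/224)·112/177 + 123/148·259/738 = 1/8 ✓
b·Ac²: (-59/224)·(-616/885) + 123/148·(-74/615) = 1/12 ✓
b·A²c: 123/148·37/738 = 1/24 ✓; 4 stages ⇒ order 4.

4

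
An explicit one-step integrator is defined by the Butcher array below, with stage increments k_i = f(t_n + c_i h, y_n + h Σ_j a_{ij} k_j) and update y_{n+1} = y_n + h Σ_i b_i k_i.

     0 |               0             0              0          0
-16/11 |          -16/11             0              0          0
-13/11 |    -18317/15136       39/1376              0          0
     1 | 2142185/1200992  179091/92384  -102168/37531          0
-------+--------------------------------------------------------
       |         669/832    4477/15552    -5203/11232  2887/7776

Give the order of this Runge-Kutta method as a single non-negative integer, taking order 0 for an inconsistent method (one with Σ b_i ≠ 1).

4

b = (669/832, 4477/15552, -5203/11232, 2887/7776)
c = (0, -16/11, -13/11, 1)
Ac = (0, 0, -39/946, 2295/5774)
Σ b_i: 669/832·1 + 4477/15552·1 + (-5203/11232)·1 + 2887/7776·1 = 1 ✓
b·c: 4477/15552·(-16/11) + (-5203/11232)·(-13/11) + 2887/7776·1 = 1/2 ✓
b·c²: 4477/15552·256/121 + (-5203/11232)·169/121 + 2887/7776·1 = 1/3 ✓
b·Ac: (-5203/11232)·(-39/946) + 2887/7776·2295/5774 = 1/6 ✓
b·c³: 4477/15552·(-4096/1331) + (-5203/11232)·(-2197/1331) + 2887/7776·1 = 1/4 ✓
b·(c∘Ac): (-5203/11232)·507/10406 + 2887/7776·2295/5774 = 1/8 ✓
b·Ac²: (-5203/11232)·312/5203 + 2887/7776·864/2887 = 1/12 ✓
b·A²c: 2887/7776·324/2887 = 1/24 ✓; 4 stages ⇒ order 4.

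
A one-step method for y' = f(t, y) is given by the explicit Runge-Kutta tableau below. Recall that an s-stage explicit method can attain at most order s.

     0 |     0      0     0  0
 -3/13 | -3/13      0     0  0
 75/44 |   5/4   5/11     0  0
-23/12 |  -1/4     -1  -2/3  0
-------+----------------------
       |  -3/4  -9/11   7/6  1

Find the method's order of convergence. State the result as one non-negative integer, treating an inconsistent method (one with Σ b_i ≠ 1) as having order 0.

b = (-3/4, -9/11, 7/6, 1)
c = (0, -3/13, 75/44, -23/12)
Ac = (0, 0, -15/143, -259/286)
Σ b_i: (-3/4)·1 + (-9/11)·1 + 7/6·1 + 1·1 = 79/132 ≠ 1 ⇒ order 0.

0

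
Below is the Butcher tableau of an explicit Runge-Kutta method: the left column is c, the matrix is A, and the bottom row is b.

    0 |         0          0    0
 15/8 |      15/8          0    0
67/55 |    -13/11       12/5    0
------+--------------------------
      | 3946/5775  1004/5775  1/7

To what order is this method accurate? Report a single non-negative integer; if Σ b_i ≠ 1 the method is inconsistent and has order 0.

2

b = (3946/5775, 1004/5775, 1/7)
c = (0, 15/8, 67/55)
Ac = (0, 0, 9/2)
Σ b_i: 3946/5775·1 + 1004/5775·1 + 1/7·1 = 1 ✓
b·c: 1004/5775·15/8 + 1/7·67/55 = 1/2 ✓
b·c²: 1004/5775·225/64 + 1/7·4489/3025 = 278899/338800 ≠ 1/3 ⇒ order 2.
b·Ac: 1/7·9/2 = 9/14 ≠ 1/6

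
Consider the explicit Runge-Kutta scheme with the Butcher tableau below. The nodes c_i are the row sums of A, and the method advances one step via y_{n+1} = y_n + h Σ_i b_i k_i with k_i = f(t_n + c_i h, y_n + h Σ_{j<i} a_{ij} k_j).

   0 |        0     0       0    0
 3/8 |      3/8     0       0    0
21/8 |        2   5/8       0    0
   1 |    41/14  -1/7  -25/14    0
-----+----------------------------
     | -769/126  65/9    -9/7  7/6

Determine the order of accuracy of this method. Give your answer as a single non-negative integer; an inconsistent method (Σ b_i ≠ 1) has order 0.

2

b = (-769/126, 65/9, -9/7, 7/6)
c = (0, 3/8, 21/8, 1)
Ac = (0, 0, 15/64, -531/112)
Σ b_i: (-769/126)·1 + 65/9·1 + (-9/7)·1 + 7/6·1 = 1 ✓
b·c: 65/9·3/8 + (-9/7)·21/8 + 7/6·1 = 1/2 ✓
b·c²: 65/9·9/64 + (-9/7)·441/64 + 7/6·1 = -641/96 ≠ 1/3 ⇒ order 2.
b·Ac: (-9/7)·15/64 + 7/6·(-531/112) = -2613/448 ≠ 1/6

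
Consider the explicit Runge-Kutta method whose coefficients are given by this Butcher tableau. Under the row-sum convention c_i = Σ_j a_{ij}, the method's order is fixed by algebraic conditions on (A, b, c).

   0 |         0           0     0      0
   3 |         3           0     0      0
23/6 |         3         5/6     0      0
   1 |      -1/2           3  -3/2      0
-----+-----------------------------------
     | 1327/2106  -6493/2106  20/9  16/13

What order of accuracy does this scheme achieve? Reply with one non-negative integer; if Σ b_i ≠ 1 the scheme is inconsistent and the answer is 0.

b = (1327/2106, -6493/2106, 20/9, 16/13)
c = (0, 3, 23/6, 1)
Ac = (0, 0, 5/2, 13/4)
Σ b_i: 1327/2106·1 + (-6493/2106)·1 + 20/9·1 + 16/13·1 = 1 ✓
b·c: (-6493/2106)·3 + 20/9·23/6 + 16/13·1 = 1/2 ✓
b·c²: (-6493/2106)·9 + 20/9·529/36 + 16/13·1 = 12925/2106 ≠ 1/3 ⇒ order 2.
b·Ac: 20/9·5/2 + 16/13·13/4 = 86/9 ≠ 1/6

2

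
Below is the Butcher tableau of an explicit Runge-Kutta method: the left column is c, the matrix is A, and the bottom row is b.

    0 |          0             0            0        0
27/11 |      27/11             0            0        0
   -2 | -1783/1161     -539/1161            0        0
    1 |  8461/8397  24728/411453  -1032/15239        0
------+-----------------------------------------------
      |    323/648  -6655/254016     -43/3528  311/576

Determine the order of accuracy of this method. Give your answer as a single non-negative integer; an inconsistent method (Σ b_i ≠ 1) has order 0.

b = (323/648, -6655/254016, -43/3528, 311/576)
c = (0, 27/11, -2, 1)
Ac = (0, 0, -49/43, 88/311)
Σ b_i: 323/648·1 + (-6655/254016)·1 + (-43/3528)·1 + 311/576·1 = 1 ✓
b·c: (-6655/254016)·27/11 + (-43/3528)·(-2) + 311/576·1 = 1/2 ✓
b·c²: (-6655/254016)·729/121 + (-43/3528)·4 + 311/576·1 = 1/3 ✓
b·Ac: (-43/3528)·(-49/43) + 311/576·88/311 = 1/6 ✓
b·c³: (-6655/254016)·19683/1331 + (-43/3528)·(-8) + 311/576·1 = 1/4 ✓
b·(c∘Ac): (-43/3528)·98/43 + 311/576·88/311 = 1/8 ✓
b·Ac²: (-43/3528)·(-1323/473) + 311/576·312/3421 = 1/12 ✓
b·A²c: 311/576·24/311 = 1/24 ✓; 4 stages ⇒ order 4.

4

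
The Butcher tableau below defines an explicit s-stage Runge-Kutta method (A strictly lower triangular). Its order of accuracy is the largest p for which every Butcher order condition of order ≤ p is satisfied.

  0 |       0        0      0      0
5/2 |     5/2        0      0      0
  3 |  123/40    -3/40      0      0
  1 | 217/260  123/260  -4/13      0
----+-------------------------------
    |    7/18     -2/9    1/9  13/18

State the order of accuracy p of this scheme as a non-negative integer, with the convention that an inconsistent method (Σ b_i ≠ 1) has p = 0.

4

b = (7/18, -2/9, 1/9, 13/18)
c = (0, 5/2, 3, 1)
Ac = (0, 0, -3/16, 27/104)
Σ b_i: 7/18·1 + (-2/9)·1 + 1/9·1 + 13/18·1 = 1 ✓
b·c: (-2/9)·5/2 + 1/9·3 + 13/18·1 = 1/2 ✓
b·c²: (-2/9)·25/4 + 1/9·9 + 13/18·1 = 1/3 ✓
b·Ac: 1/9·(-3/16) + 13/18·27/104 = 1/6 ✓
b·c³: (-2/9)·125/8 + 1/9·27 + 13/18·1 = 1/4 ✓
b·(c∘Ac): 1/9·(-9/16) + 13/18·27/104 = 1/8 ✓
b·Ac²: 1/9·(-15/32) + 13/18·3/16 = 1/12 ✓
b·A²c: 13/18·3/52 = 1/24 ✓; 4 stages ⇒ order 4.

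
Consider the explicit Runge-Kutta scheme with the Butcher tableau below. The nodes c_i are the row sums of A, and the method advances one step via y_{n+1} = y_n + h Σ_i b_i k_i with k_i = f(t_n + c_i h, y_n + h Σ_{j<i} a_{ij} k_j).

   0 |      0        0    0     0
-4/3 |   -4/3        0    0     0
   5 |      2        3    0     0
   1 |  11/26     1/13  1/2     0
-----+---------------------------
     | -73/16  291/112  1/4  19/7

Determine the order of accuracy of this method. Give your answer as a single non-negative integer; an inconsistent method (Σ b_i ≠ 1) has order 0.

2

b = (-73/16, 291/112, 1/4, 19/7)
c = (0, -4/3, 5, 1)
Ac = (0, 0, -4, 187/78)
Σ b_i: (-73/16)·1 + 291/112·1 + 1/4·1 + 19/7·1 = 1 ✓
b·c: 291/112·(-4/3) + 1/4·5 + 19/7·1 = 1/2 ✓
b·c²: 291/112·16/9 + 1/4·25 + 19/7·1 = 163/12 ≠ 1/3 ⇒ order 2.
b·Ac: 1/4·(-4) + 19/7·187/78 = 3007/546 ≠ 1/6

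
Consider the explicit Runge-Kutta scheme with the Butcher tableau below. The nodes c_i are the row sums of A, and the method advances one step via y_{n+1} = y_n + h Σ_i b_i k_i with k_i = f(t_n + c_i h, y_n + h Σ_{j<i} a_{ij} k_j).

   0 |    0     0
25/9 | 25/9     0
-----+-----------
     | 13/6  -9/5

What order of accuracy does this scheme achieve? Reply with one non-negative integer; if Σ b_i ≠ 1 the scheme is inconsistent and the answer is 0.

b = (13/6, -9/5)
c = (0, 25/9)
Σ b_i: 13/6·1 + (-9/5)·1 = 11/30 ≠ 1 ⇒ order 0.

0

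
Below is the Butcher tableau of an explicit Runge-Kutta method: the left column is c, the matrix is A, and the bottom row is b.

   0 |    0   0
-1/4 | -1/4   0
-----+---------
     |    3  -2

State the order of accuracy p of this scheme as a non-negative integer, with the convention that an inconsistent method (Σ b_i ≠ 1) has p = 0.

b = (3, -2)
c = (0, -1/4)
Σ b_i: 3·1 + (-2)·1 = 1 ✓
b·c: (-2)·(-1/4) = 1/2 ✓; 2 stages ⇒ order 2.

2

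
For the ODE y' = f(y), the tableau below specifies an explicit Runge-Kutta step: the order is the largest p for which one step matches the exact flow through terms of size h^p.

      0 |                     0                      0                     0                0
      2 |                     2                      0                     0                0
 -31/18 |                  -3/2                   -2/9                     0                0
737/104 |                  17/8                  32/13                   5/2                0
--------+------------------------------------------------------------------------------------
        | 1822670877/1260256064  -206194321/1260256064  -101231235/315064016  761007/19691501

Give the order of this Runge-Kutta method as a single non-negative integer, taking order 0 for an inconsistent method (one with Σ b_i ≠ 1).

3

b = (1822670877/1260256064, -206194321/1260256064, -101231235/315064016, 761007/19691501)
c = (0, 2, -31/18, 737/104)
Ac = (0, 0, -4/9, 289/468)
Σ b_i: 1822670877/1260256064·1 + (-206194321/1260256064)·1 + (-101231235/315064016)·1 + 761007/19691501·1 = 1 ✓
b·c: (-206194321/1260256064)·2 + (-101231235/315064016)·(-31/18) + 761007/19691501·737/104 = 1/2 ✓
b·c²: (-206194321/1260256064)·4 + (-101231235/315064016)·961/324 + 761007/19691501·543169/10816 = 1/3 ✓
b·Ac: (-101231235/315064016)·(-4/9) + 761007/19691501·289/468 = 1/6 ✓
b·c³: (-206194321/1260256064)·8 + (-101231235/315064016)·(-29791/5832) + 761007/19691501·400315553/1124864 = 743984841427/52817895936 ≠ 1/4 ⇒ order 3.
b·(c∘Ac): (-101231235/315064016)·62/81 + 761007/19691501·212993/48672 = -145211327/1890384096 ≠ 1/8
b·Ac²: (-101231235/315064016)·(-8/9) + 761007/19691501·145409/8424 = 60479711/63483048 ≠ 1/12
b·A²c: 761007/19691501·(-10/9) = -2536690/59074503 ≠ 1/24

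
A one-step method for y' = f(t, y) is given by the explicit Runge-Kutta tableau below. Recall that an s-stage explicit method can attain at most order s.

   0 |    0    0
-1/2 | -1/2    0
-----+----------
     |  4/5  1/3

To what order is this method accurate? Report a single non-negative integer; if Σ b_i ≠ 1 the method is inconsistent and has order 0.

0

b = (4/5, 1/3)
c = (0, -1/2)
Σ b_i: 4/5·1 + 1/3·1 = 17/15 ≠ 1 ⇒ order 0.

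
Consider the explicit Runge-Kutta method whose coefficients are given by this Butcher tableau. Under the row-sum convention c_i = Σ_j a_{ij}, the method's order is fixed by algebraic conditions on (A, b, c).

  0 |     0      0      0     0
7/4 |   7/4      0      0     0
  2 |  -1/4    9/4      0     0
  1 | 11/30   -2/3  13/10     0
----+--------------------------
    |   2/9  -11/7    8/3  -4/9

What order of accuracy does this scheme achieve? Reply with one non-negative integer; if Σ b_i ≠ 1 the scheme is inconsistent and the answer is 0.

0

b = (2/9, -11/7, 8/3, -4/9)
c = (0, 7/4, 2, 1)
Ac = (0, 0, 63/16, 43/30)
Σ b_i: 2/9·1 + (-11/7)·1 + 8/3·1 + (-4/9)·1 = 55/63 ≠ 1 ⇒ order 0.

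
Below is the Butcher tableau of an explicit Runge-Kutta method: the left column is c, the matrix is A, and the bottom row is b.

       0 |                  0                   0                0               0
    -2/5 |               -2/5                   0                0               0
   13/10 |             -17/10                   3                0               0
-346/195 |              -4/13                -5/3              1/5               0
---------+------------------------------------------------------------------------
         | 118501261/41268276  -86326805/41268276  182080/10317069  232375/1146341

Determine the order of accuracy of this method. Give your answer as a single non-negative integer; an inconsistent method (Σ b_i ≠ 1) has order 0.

3

b = (118501261/41268276, -86326805/41268276, 182080/10317069, 232375/1146341)
c = (0, -2/5, 13/10, -346/195)
Ac = (0, 0, -6/5, 139/150)
Σ b_i: 118501261/41268276·1 + (-86326805/41268276)·1 + 182080/10317069·1 + 232375/1146341·1 = 1 ✓
b·c: (-86326805/41268276)·(-2/5) + 182080/10317069·13/10 + 232375/1146341·(-346/195) = 1/2 ✓
b·c²: (-86326805/41268276)·4/25 + 182080/10317069·169/100 + 232375/1146341·119716/38025 = 1/3 ✓
b·Ac: 182080/10317069·(-6/5) + 232375/1146341·139/150 = 1/6 ✓
b·c³: (-86326805/41268276)·(-8/125) + 182080/10317069·2197/1000 + 232375/1146341·(-41421736/7414875) = -9654250226/10059142275 ≠ 1/4 ⇒ order 3.
b·(c∘Ac): 182080/10317069·(-39/25) + 232375/1146341·(-24047/14625) = -18613829/51585345 ≠ 1/8
b·Ac²: 182080/10317069·12/25 + 232375/1146341·107/1500 = 1577221/68780460 ≠ 1/12
b·A²c: 232375/1146341·(-6/25) = -55770/1146341 ≠ 1/24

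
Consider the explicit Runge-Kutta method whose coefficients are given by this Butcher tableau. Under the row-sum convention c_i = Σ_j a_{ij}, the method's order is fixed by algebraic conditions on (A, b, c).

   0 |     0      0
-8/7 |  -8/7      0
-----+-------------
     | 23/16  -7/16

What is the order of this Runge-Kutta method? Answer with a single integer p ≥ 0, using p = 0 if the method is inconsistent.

b = (23/16, -7/16)
c = (0, -8/7)
Σ b_i: 23/16·1 + (-7/16)·1 = 1 ✓
b·c: (-7/16)·(-8/7) = 1/2 ✓; 2 stages ⇒ order 2.

2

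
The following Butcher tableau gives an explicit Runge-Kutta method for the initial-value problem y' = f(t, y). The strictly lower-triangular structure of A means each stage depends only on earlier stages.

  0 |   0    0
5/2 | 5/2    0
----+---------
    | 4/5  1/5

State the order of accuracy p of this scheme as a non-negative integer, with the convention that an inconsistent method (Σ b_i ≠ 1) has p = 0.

b = (4/5, 1/5)
c = (0, 5/2)
Σ b_i: 4/5·1 + 1/5·1 = 1 ✓
b·c: 1/5·5/2 = 1/2 ✓; 2 stages ⇒ order 2.

2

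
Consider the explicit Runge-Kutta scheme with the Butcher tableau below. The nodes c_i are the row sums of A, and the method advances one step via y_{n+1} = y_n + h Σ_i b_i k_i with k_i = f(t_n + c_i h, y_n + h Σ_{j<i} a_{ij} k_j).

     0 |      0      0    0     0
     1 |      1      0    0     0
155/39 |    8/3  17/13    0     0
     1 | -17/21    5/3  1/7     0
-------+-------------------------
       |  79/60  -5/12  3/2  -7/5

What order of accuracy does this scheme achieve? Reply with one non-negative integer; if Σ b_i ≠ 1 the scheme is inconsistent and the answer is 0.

1

b = (79/60, -5/12, 3/2, -7/5)
c = (0, 1, 155/39, 1)
Ac = (0, 0, 17/13, 610/273)
Σ b_i: 79/60·1 + (-5/12)·1 + 3/2·1 + (-7/5)·1 = 1 ✓
b·c: (-5/12)·1 + 3/2·155/39 + (-7/5)·1 = 3233/780 ≠ 1/2 ⇒ order 1.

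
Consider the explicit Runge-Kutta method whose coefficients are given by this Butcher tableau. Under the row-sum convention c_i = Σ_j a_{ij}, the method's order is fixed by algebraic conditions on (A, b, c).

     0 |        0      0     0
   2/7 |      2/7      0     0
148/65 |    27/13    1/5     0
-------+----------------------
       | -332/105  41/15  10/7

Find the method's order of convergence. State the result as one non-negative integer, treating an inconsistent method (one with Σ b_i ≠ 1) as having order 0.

b = (-332/105, 41/15, 10/7)
c = (0, 2/7, 148/65)
Ac = (0, 0, 2/35)
Σ b_i: (-332/105)·1 + 41/15·1 + 10/7·1 = 1 ✓
b·c: 41/15·2/7 + 10/7·148/65 = 5506/1365 ≠ 1/2 ⇒ order 1.

1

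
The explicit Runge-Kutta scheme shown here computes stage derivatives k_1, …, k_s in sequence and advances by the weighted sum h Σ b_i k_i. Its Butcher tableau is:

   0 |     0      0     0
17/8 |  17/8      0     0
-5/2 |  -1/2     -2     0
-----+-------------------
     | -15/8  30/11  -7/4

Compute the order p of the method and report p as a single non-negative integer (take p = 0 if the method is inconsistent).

b = (-15/8, 30/11, -7/4)
c = (0, 17/8, -5/2)
Ac = (0, 0, -17/4)
Σ b_i: (-15/8)·1 + 30/11·1 + (-7/4)·1 = -79/88 ≠ 1 ⇒ order 0.

0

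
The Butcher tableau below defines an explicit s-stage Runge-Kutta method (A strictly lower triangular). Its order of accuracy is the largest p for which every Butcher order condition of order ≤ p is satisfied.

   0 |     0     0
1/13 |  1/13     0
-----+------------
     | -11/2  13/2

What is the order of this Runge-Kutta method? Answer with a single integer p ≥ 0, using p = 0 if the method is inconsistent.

b = (-11/2, 13/2)
c = (0, 1/13)
Σ b_i: (-11/2)·1 + 13/2·1 = 1 ✓
b·c: 13/2·1/13 = 1/2 ✓; 2 stages ⇒ order 2.

2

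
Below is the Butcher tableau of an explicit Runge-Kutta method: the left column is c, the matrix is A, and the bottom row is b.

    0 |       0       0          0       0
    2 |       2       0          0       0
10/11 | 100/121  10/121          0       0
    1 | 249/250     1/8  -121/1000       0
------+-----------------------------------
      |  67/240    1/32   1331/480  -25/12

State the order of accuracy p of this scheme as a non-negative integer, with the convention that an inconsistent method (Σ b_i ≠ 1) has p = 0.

b = (67/240, 1/32, 1331/480, -25/12)
c = (0, 2, 10/11, 1)
Ac = (0, 0, 20/121, 7/50)
Σ b_i: 67/240·1 + 1/32·1 + 1331/480·1 + (-25/12)·1 = 1 ✓
b·c: 1/32·2 + 1331/480·10/11 + (-25/12)·1 = 1/2 ✓
b·c²: 1/32·4 + 1331/480·100/121 + (-25/12)·1 = 1/3 ✓
b·Ac: 1331/480·20/121 + (-25/12)·7/50 = 1/6 ✓
b·c³: 1/32·8 + 1331/480·1000/1331 + (-25/12)·1 = 1/4 ✓
b·(c∘Ac): 1331/480·200/1331 + (-25/12)·7/50 = 1/8 ✓
b·Ac²: 1331/480·40/121 + (-25/12)·2/5 = 1/12 ✓
b·A²c: (-25/12)·(-1/50) = 1/24 ✓; 4 stages ⇒ order 4.

4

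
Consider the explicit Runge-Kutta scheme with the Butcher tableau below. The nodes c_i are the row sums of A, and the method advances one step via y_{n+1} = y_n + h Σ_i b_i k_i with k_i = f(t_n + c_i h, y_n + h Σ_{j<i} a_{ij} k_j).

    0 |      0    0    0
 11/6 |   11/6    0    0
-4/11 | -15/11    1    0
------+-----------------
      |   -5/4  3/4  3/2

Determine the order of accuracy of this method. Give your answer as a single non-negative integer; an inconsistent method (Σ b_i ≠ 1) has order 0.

b = (-5/4, 3/4, 3/2)
c = (0, 11/6, -4/11)
Ac = (0, 0, 11/6)
Σ b_i: (-5/4)·1 + 3/4·1 + 3/2·1 = 1 ✓
b·c: 3/4·11/6 + 3/2·(-4/11) = 73/88 ≠ 1/2 ⇒ order 1.

1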